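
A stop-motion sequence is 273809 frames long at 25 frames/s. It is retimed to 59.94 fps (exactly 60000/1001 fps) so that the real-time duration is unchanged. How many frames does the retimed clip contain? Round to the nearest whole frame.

656485 frames

Frames at target rate = 273809 × (60000/1001) / (25) = 657141600/1001 ≈ 656485.115.
Nearest whole frame: 656485.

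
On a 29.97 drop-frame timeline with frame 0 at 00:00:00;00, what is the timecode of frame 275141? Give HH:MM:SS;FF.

Ten DF minutes hold 17982 frames, so frame 275141 lies in block 15 (frames 269730–287711) with 5411 frames into that block.
The block's first minute is 1800 frames and the rest 1798 each; 5411 frames reaches minute 3, so 15 × 18 + 3 × 2 = 276 labels have been skipped so far.
Adding those back, label number 275141 + 276 = 275417 at 30 labels/s is 9180 s + 17 f = 2 h 33 min 0 s frame 17, i.e. 02:33:00;17.

02:33:00;17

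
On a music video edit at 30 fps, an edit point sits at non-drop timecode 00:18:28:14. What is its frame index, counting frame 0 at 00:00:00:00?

Total seconds to the label: (0 × 3600 + 18 × 60 + 28) = 1108.
Frame index = 1108 × 30 + 14 = 33254.

33254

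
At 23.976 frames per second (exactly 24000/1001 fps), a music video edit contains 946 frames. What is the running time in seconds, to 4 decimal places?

39.4561 seconds

Running time = 946 × 1001/24000 = 473473/12000 s ≈ 39.4561 s.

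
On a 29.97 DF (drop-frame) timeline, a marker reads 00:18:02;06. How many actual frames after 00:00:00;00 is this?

32432

As if non-drop at 30 labels/s: (0 × 3600 + 18 × 60 + 2) × 30 + 6 = 32466.
Minute boundaries passed: 18; those not divisible by 10: 18 − 1 = 17; dropped labels = 2 × 17 = 34.
Actual frame index = 32466 − 34 = 32432.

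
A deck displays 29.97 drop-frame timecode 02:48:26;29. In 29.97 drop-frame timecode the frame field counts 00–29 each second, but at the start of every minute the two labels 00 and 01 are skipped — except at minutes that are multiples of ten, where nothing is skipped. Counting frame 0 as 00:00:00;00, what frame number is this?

302905

As if non-drop at 30 labels/s: (2 × 3600 + 48 × 60 + 26) × 30 + 29 = 303209.
Minute boundaries passed: 168; those not divisible by 10: 168 − 16 = 152; dropped labels = 2 × 152 = 304.
Actual frame index = 303209 − 304 = 302905.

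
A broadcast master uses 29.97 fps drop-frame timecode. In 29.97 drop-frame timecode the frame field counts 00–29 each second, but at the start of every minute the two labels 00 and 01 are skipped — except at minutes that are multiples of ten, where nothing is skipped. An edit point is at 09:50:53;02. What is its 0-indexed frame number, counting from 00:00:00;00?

1062530

As if non-drop at 30 labels/s: (9 × 3600 + 50 × 60 + 53) × 30 + 2 = 1063592.
Minute boundaries passed: 590; those not divisible by 10: 590 − 59 = 531; dropped labels = 2 × 531 = 1062.
Actual frame index = 1063592 − 1062 = 1062530.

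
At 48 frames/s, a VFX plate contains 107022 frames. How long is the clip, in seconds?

Running time = 107022 / (48) = 2229.625 s.

2229.625 seconds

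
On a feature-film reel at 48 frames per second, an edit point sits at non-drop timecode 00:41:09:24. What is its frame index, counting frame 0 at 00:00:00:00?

118536

Total seconds to the label: (0 × 3600 + 41 × 60 + 9) = 2469.
Frame index = 2469 × 48 + 24 = 118536.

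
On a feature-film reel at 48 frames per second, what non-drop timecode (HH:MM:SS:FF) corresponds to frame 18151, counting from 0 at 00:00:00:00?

00:06:18:07

18151 ÷ 48 = 378 full seconds, remainder 7 frames.
378 s = 0 h 6 min 18 s.
Timecode: 00:06:18:07.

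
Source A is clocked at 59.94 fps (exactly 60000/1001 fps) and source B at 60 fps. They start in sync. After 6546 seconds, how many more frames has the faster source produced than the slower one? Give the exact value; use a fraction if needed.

392760/1001 frames

A emits 60000/1001 × 6546 = 392760000/1001 frames; B emits 60 × 6546 = 392760.
Difference = 392760/1001 frames (≈ 392.3676); B is ahead of A.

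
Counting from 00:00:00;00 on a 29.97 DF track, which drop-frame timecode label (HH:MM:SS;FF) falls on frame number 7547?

00:04:11;25

Each 10-minute DF block holds 10 × 60 × 30 − 9 × 2 = 17982 frames. 7547 ÷ 17982 → 0 full blocks, remainder 7547.
Within the partial block the first minute is 1800 frames and each further minute 1798, so 4 further minute boundaries passed. Total skipped labels = 18 × 0 + 2 × 4 = 8.
Non-drop label index = 7547 + 8 = 7555; at 30 labels/s that is 00:04:11:25, i.e. DF 00:04:11;25.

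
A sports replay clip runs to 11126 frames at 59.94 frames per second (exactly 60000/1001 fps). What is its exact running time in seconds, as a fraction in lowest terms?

Running time = 11126 ÷ (60000/1001) = 11126 × 1001/60000 = 5568563/30000 s.

5568563/30000 seconds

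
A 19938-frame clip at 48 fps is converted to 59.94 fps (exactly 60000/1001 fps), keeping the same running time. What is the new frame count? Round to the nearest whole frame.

Frames at target rate = 19938 × (60000/1001) / (48) = 24922500/1001 ≈ 24897.602.
Nearest whole frame: 24898.

24898 frames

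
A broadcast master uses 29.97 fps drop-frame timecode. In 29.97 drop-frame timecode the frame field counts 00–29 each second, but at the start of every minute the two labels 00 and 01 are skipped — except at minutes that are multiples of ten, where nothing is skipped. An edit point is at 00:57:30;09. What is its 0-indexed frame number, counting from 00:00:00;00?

103405

Complete 10-minute blocks: 5, each 17982 frames → 89910.
Remaining 7 whole minutes in the current block: 1800 + 6 × 1798 = 12588 frames.
Within the current minute: 30 × 30 + 9 − 2 = 907 (labels ;00/;01 skipped at this minute). Total = 89910 + 12588 + 907 = 103405.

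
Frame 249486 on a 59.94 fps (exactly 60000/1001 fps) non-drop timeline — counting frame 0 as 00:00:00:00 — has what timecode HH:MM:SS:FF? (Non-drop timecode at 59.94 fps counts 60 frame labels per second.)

249486 ÷ 60 = 4158 full seconds, remainder 6 frames.
4158 s = 1 h 9 min 18 s.
Timecode: 01:09:18:06.

01:09:18:06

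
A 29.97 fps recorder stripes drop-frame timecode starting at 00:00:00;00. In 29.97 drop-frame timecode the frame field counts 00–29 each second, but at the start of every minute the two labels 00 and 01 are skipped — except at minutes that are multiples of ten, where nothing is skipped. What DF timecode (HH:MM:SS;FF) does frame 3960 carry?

00:02:12;04

Each 10-minute DF block holds 10 × 60 × 30 − 9 × 2 = 17982 frames. 3960 ÷ 17982 → 0 full blocks, remainder 3960.
Within the partial block the first minute is 1800 frames and each further minute 1798, so 2 further minute boundaries passed. Total skipped labels = 18 × 0 + 2 × 2 = 4.
Non-drop label index = 3960 + 4 = 3964; at 30 labels/s that is 00:02:12:04, i.e. DF 00:02:12;04.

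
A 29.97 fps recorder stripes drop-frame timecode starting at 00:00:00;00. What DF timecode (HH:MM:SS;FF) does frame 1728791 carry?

Each 10-minute DF block holds 10 × 60 × 30 − 9 × 2 = 17982 frames. 1728791 ÷ 17982 → 96 full blocks, remainder 2519.
Within the partial block the first minute is 1800 frames and each further minute 1798, so 1 further minute boundary passed. Total skipped labels = 18 × 96 + 2 × 1 = 1730.
Non-drop label index = 1728791 + 1730 = 1730521; at 30 labels/s that is 16:01:24:01, i.e. DF 16:01:24;01.

16:01:24;01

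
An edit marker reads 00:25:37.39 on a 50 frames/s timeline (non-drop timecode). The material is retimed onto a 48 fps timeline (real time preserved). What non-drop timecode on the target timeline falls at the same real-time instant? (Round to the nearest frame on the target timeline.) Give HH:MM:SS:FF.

00:25:37:37

Source frame index: (0×3600 + 25×60 + 37) × 50 + 39 = 76889.
Real time: 76889 / (50) = 76889/50 s.
Target frame: (76889/50) × (48) = 1845336/25 ≈ 73813.440 → 73813.
At 48 labels/s: frame 73813 → 00:25:37:37.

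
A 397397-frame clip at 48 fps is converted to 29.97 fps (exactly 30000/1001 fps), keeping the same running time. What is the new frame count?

Target frames = source frames × (target rate / source rate) = 397397 × (30000/1001)/(48) = 397397 × 625/1001 = 248125.

248125 frames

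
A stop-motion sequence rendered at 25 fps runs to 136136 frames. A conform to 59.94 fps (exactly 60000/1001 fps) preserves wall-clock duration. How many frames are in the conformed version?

Target frames = source frames × (target rate / source rate) = 136136 × (60000/1001)/(25) = 136136 × 2400/1001 = 326400.

326400 frames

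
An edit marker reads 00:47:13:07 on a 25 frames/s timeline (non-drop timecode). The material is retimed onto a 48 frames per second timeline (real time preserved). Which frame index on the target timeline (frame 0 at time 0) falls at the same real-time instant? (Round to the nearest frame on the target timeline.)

Source frame index: (0×3600 + 47×60 + 13) × 25 + 7 = 70832.
Real time: 70832 / (25) = 70832/25 s.
Target frame: (70832/25) × (48) = 3399936/25 ≈ 135997.440 → 135997.

frame 135997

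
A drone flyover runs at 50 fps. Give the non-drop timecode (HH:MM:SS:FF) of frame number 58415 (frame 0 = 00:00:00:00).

58415 ÷ 50 = 1168 full seconds, remainder 15 frames.
1168 s = 0 h 19 min 28 s.
Timecode: 00:19:28:15.

00:19:28:15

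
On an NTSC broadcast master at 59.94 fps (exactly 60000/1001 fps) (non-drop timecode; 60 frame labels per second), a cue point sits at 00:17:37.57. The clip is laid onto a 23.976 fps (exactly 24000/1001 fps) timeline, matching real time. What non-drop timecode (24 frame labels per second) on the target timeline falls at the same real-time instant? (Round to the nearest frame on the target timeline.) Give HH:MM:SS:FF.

00:17:37:23

Source frame index: (0×3600 + 17×60 + 37) × 60 + 57 = 63477.
Real time: 63477 / (60000/1001) = 21180159/20000 s.
Target frame: (21180159/20000) × (24000/1001) = 126954/5 ≈ 25390.800 → 25391.
At 24 labels/s: frame 25391 → 00:17:37:23.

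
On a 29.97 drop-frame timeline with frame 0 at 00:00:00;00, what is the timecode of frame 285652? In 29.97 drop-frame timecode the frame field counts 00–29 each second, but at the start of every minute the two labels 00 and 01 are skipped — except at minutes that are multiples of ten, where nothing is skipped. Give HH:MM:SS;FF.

Each 10-minute DF block holds 10 × 60 × 30 − 9 × 2 = 17982 frames. 285652 ÷ 17982 → 15 full blocks, remainder 15922.
Within the partial block the first minute is 1800 frames and each further minute 1798, so 8 further minute boundaries passed. Total skipped labels = 18 × 15 + 2 × 8 = 286.
Non-drop label index = 285652 + 286 = 285938; at 30 labels/s that is 02:38:51:08, i.e. DF 02:38:51;08.

02:38:51;08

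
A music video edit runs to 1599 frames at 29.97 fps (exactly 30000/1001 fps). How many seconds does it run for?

Running time = 1599 / (30000/1001) = 53.3533 s.

53.3533 seconds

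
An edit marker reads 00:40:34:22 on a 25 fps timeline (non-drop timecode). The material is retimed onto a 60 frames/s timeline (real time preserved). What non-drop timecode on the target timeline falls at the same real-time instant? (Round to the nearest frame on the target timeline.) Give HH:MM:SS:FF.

Source frame index: (0×3600 + 40×60 + 34) × 25 + 22 = 60872.
Real time: 60872 / (25) = 60872/25 s.
Target frame: (60872/25) × (60) = 730464/5 ≈ 146092.800 → 146093.
At 60 labels/s: frame 146093 → 00:40:34:53.

00:40:34:53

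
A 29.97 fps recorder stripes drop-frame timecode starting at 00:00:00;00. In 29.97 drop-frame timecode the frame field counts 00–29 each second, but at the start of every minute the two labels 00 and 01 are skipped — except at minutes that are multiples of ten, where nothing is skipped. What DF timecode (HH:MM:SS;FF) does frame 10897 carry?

Each 10-minute DF block holds 10 × 60 × 30 − 9 × 2 = 17982 frames. 10897 ÷ 17982 → 0 full blocks, remainder 10897.
Within the partial block the first minute is 1800 frames and each further minute 1798, so 6 further minute boundaries passed. Total skipped labels = 18 × 0 + 2 × 6 = 12.
Non-drop label index = 10897 + 12 = 10909; at 30 labels/s that is 00:06:03:19, i.e. DF 00:06:03;19.

00:06:03;19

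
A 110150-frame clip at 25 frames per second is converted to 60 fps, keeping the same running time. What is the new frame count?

264360 frames

Target frames = source frames × (target rate / source rate) = 110150 × (60)/(25) = 110150 × 12/5 = 264360.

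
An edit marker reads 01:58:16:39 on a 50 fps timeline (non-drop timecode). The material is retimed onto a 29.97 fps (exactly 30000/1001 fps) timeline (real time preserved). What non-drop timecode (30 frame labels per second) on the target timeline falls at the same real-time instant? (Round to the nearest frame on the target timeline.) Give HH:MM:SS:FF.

Source frame index: (1×3600 + 58×60 + 16) × 50 + 39 = 354839.
Real time: 354839 / (50) = 354839/50 s.
Target frame: (354839/50) × (30000/1001) = 212903400/1001 ≈ 212690.709 → 212691.
At 30 labels/s: frame 212691 → 01:58:09:21.

01:58:09:21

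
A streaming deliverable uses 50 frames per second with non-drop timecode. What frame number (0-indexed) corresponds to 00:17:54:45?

Total seconds to the label: (0 × 3600 + 17 × 60 + 54) = 1074.
Frame index = 1074 × 50 + 45 = 53745.

53745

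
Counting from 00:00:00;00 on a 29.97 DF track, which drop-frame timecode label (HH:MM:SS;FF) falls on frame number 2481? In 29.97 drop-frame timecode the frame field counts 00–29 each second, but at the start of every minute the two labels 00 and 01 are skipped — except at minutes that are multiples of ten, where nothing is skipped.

00:01:22;23

Ten DF minutes hold 17982 frames, so frame 2481 lies in block 0 (frames 0–17981) with 2481 frames into that block.
The block's first minute is 1800 frames and the rest 1798 each; 2481 frames reaches minute 1, so 0 × 18 + 1 × 2 = 2 labels have been skipped so far.
Adding those back, label number 2481 + 2 = 2483 at 30 labels/s is 82 s + 23 f = 0 h 1 min 22 s frame 23, i.e. 00:01:22;23.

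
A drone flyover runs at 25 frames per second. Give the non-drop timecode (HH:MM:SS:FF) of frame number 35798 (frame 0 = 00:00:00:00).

00:23:51:23

35798 ÷ 25 = 1431 full seconds, remainder 23 frames.
1431 s = 0 h 23 min 51 s.
Timecode: 00:23:51:23.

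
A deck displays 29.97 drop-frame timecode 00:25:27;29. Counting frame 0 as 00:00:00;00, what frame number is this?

As if non-drop at 30 labels/s: (0 × 3600 + 25 × 60 + 27) × 30 + 29 = 45839.
Minute boundaries passed: 25; those not divisible by 10: 25 − 2 = 23; dropped labels = 2 × 23 = 46.
Actual frame index = 45839 − 46 = 45793.

45793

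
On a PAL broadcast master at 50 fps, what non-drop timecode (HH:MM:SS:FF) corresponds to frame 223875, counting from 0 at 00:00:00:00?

223875 ÷ 50 = 4477 full seconds, remainder 25 frames.
4477 s = 1 h 14 min 37 s.
Timecode: 01:14:37:25.

01:14:37:25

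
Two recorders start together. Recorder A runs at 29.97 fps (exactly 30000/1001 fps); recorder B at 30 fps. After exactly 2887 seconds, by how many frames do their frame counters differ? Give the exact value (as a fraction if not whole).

A emits 30000/1001 × 2887 = 86610000/1001 frames; B emits 30 × 2887 = 86610.
Difference = 86610/1001 frames (≈ 86.5235); B is ahead of A.

86610/1001 frames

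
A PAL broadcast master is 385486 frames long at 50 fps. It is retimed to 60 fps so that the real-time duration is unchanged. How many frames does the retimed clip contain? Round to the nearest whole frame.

462583 frames

Frames at target rate = 385486 × (60) / (50) = 2312916/5 ≈ 462583.200.
Nearest whole frame: 462583.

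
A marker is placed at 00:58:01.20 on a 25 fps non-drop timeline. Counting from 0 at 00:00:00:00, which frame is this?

Total seconds to the label: (0 × 3600 + 58 × 60 + 1) = 3481.
Frame index = 3481 × 25 + 20 = 87045.

87045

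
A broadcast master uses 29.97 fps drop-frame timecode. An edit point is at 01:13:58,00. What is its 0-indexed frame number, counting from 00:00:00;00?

As if non-drop at 30 labels/s: (1 × 3600 + 13 × 60 + 58) × 30 + 0 = 133140.
Minute boundaries passed: 73; those not divisible by 10: 73 − 7 = 66; dropped labels = 2 × 66 = 132.
Actual frame index = 133140 − 132 = 133008.

133008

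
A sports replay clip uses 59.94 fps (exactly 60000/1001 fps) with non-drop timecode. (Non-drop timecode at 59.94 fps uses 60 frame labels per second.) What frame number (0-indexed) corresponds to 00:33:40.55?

frame 121255

Total seconds to the label: (0 × 3600 + 33 × 60 + 40) = 2020.
Frame index = 2020 × 60 + 55 = 121255.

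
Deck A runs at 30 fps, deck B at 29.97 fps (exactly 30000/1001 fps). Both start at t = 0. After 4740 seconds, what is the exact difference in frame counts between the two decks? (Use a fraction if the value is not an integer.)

142200/1001 frames

A emits 30 × 4740 = 142200 frames; B emits 30000/1001 × 4740 = 142200000/1001.
Difference = 142200/1001 frames (≈ 142.0579); B is behind A.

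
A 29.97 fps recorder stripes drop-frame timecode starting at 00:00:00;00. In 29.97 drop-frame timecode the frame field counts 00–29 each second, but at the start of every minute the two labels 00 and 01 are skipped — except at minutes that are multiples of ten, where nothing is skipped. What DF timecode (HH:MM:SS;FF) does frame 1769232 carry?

16:23:53;12

Ten DF minutes hold 17982 frames, so frame 1769232 lies in block 98 (frames 1762236–1780217) with 6996 frames into that block.
The block's first minute is 1800 frames and the rest 1798 each; 6996 frames reaches minute 3, so 98 × 18 + 3 × 2 = 1770 labels have been skipped so far.
Adding those back, label number 1769232 + 1770 = 1771002 at 30 labels/s is 59033 s + 12 f = 16 h 23 min 53 s frame 12, i.e. 16:23:53;12.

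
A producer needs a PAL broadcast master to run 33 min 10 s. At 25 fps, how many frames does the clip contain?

33 min 10 s = 1990 s.
Frames = 1990 × 25 = 49750.

49750 frames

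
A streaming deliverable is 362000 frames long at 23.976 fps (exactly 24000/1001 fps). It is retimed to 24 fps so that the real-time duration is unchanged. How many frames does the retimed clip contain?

Target frames = source frames × (target rate / source rate) = 362000 × (24)/(24000/1001) = 362000 × 1001/1000 = 362362.

362362 frames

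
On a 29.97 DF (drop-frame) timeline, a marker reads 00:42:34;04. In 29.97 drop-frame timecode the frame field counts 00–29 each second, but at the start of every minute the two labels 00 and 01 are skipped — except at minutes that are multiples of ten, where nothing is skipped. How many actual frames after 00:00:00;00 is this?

76548

As if non-drop at 30 labels/s: (0 × 3600 + 42 × 60 + 34) × 30 + 4 = 76624.
Minute boundaries passed: 42; those not divisible by 10: 42 − 4 = 38; dropped labels = 2 × 38 = 76.
Actual frame index = 76624 − 76 = 76548.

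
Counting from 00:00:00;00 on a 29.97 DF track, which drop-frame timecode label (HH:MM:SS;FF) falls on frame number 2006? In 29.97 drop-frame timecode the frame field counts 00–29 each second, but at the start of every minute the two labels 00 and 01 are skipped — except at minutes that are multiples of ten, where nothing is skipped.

00:01:06;28

Each 10-minute DF block holds 10 × 60 × 30 − 9 × 2 = 17982 frames. 2006 ÷ 17982 → 0 full blocks, remainder 2006.
Within the partial block the first minute is 1800 frames and each further minute 1798, so 1 further minute boundary passed. Total skipped labels = 18 × 0 + 2 × 1 = 2.
Non-drop label index = 2006 + 2 = 2008; at 30 labels/s that is 00:01:06:28, i.e. DF 00:01:06;28.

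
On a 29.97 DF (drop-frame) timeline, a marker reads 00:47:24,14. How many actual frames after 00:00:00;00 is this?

Complete 10-minute blocks: 4, each 17982 frames → 71928.
Remaining 7 whole minutes in the current block: 1800 + 6 × 1798 = 12588 frames.
Within the current minute: 24 × 30 + 14 − 2 = 732 (labels ;00/;01 skipped at this minute). Total = 71928 + 12588 + 732 = 85248.

85248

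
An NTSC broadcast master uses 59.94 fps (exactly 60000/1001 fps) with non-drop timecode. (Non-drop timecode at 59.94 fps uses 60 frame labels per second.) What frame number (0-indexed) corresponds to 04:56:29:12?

Total seconds to the label: (4 × 3600 + 56 × 60 + 29) = 17789.
Frame index = 17789 × 60 + 12 = 1067352.

1067352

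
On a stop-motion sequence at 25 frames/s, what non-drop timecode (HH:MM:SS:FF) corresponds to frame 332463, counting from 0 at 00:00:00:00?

03:41:38:13

332463 ÷ 25 = 13298 full seconds, remainder 13 frames.
13298 s = 3 h 41 min 38 s.
Timecode: 03:41:38:13.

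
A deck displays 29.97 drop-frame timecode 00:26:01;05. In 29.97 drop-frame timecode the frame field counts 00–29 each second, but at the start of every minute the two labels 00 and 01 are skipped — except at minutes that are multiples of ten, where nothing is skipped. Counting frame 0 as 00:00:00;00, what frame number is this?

Complete 10-minute blocks: 2, each 17982 frames → 35964.
Remaining 6 whole minutes in the current block: 1800 + 5 × 1798 = 10790 frames.
Within the current minute: 1 × 30 + 5 − 2 = 33 (labels ;00/;01 skipped at this minute). Total = 35964 + 10790 + 33 = 46787.

46787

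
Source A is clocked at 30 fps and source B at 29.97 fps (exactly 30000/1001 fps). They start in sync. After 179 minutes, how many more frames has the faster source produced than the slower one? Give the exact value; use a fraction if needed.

179 min = 10740 s.
A emits 30 × 10740 = 322200 frames; B emits 30000/1001 × 10740 = 322200000/1001.
Difference = 322200/1001 frames (≈ 321.8781); B is behind A.

322200/1001 frames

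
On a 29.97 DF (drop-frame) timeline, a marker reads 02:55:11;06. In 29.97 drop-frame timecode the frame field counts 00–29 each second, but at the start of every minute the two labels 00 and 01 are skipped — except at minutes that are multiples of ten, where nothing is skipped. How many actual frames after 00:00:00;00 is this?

Complete 10-minute blocks: 17, each 17982 frames → 305694.
Remaining 5 whole minutes in the current block: 1800 + 4 × 1798 = 8992 frames.
Within the current minute: 11 × 30 + 6 − 2 = 334 (labels ;00/;01 skipped at this minute). Total = 305694 + 8992 + 334 = 315020.

315020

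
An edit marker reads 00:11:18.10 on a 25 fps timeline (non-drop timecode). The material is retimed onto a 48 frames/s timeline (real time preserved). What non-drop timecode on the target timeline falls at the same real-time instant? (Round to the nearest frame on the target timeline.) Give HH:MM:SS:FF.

00:11:18:19

Source frame index: (0×3600 + 11×60 + 18) × 25 + 10 = 16960.
Real time: 16960 / (25) = 3392/5 s.
Target frame: (3392/5) × (48) = 162816/5 ≈ 32563.200 → 32563.
At 48 labels/s: frame 32563 → 00:11:18:19.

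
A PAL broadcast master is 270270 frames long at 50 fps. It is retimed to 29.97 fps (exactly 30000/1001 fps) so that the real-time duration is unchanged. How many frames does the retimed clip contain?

162000 frames

Target frames = source frames × (target rate / source rate) = 270270 × (30000/1001)/(50) = 270270 × 600/1001 = 162000.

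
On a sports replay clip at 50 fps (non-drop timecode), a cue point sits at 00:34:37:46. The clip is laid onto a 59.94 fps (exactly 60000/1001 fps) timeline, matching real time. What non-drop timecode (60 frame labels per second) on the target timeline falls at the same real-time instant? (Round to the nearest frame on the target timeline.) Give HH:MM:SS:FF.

Source frame index: (0×3600 + 34×60 + 37) × 50 + 46 = 103896.
Real time: 103896 / (50) = 51948/25 s.
Target frame: (51948/25) × (60000/1001) = 9590400/77 ≈ 124550.649 → 124551.
At 60 labels/s: frame 124551 → 00:34:35:51.

00:34:35:51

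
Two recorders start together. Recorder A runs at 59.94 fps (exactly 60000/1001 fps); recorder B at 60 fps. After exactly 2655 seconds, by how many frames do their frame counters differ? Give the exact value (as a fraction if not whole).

159300/1001 frames

A emits 60000/1001 × 2655 = 159300000/1001 frames; B emits 60 × 2655 = 159300.
Difference = 159300/1001 frames (≈ 159.1409); B is ahead of A.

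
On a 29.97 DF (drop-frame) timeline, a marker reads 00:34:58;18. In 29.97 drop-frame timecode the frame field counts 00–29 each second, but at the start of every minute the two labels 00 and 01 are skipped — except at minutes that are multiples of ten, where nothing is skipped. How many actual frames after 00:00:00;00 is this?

62896

As if non-drop at 30 labels/s: (0 × 3600 + 34 × 60 + 58) × 30 + 18 = 62958.
Minute boundaries passed: 34; those not divisible by 10: 34 − 3 = 31; dropped labels = 2 × 31 = 62.
Actual frame index = 62958 − 62 = 62896.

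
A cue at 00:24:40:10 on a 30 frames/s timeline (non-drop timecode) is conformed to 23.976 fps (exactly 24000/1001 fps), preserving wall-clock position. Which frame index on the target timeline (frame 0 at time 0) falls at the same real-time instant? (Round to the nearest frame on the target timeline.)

frame 35493

Source frame index: (0×3600 + 24×60 + 40) × 30 + 10 = 44410.
Real time: 44410 / (30) = 4441/3 s.
Target frame: (4441/3) × (24000/1001) = 35528000/1001 ≈ 35492.507 → 35493.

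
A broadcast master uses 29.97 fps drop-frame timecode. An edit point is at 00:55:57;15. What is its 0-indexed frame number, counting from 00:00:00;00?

Complete 10-minute blocks: 5, each 17982 frames → 89910.
Remaining 5 whole minutes in the current block: 1800 + 4 × 1798 = 8992 frames.
Within the current minute: 57 × 30 + 15 − 2 = 1723 (labels ;00/;01 skipped at this minute). Total = 89910 + 8992 + 1723 = 100625.

100625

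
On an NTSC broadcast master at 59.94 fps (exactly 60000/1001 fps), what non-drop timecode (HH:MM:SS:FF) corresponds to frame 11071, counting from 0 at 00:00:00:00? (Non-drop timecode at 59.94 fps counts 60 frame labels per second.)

00:03:04:31

11071 ÷ 60 = 184 full seconds, remainder 31 frames.
184 s = 0 h 3 min 4 s.
Timecode: 00:03:04:31.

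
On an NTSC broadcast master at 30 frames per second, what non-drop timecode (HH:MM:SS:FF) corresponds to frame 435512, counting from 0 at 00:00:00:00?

435512 ÷ 30 = 14517 full seconds, remainder 2 frames.
14517 s = 4 h 1 min 57 s.
Timecode: 04:01:57:02.

04:01:57:02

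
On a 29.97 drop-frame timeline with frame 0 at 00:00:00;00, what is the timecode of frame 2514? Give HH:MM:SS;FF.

00:01:23;26

Ten DF minutes hold 17982 frames, so frame 2514 lies in block 0 (frames 0–17981) with 2514 frames into that block.
The block's first minute is 1800 frames and the rest 1798 each; 2514 frames reaches minute 1, so 0 × 18 + 1 × 2 = 2 labels have been skipped so far.
Adding those back, label number 2514 + 2 = 2516 at 30 labels/s is 83 s + 26 f = 0 h 1 min 23 s frame 26, i.e. 00:01:23;26.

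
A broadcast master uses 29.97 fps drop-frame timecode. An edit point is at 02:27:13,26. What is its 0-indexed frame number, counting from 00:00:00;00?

Complete 10-minute blocks: 14, each 17982 frames → 251748.
Remaining 7 whole minutes in the current block: 1800 + 6 × 1798 = 12588 frames.
Within the current minute: 13 × 30 + 26 − 2 = 414 (labels ;00/;01 skipped at this minute). Total = 251748 + 12588 + 414 = 264750.

264750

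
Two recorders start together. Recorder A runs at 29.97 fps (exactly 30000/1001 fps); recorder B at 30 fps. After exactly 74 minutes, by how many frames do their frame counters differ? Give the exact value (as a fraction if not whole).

133200/1001 frames

74 min = 4440 s.
A emits 30000/1001 × 4440 = 133200000/1001 frames; B emits 30 × 4440 = 133200.
Difference = 133200/1001 frames (≈ 133.0669); B is ahead of A.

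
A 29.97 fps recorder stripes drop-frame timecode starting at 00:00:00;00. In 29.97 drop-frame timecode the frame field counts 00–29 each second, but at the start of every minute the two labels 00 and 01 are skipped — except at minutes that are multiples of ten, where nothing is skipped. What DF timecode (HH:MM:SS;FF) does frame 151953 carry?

01:24:30;05

Ten DF minutes hold 17982 frames, so frame 151953 lies in block 8 (frames 143856–161837) with 8097 frames into that block.
The block's first minute is 1800 frames and the rest 1798 each; 8097 frames reaches minute 4, so 8 × 18 + 4 × 2 = 152 labels have been skipped so far.
Adding those back, label number 151953 + 152 = 152105 at 30 labels/s is 5070 s + 5 f = 1 h 24 min 30 s frame 5, i.e. 01:24:30;05.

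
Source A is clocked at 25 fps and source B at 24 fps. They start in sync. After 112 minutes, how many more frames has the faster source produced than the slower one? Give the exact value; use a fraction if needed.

112 min = 6720 s.
A emits 25 × 6720 = 168000 frames; B emits 24 × 6720 = 161280.
Difference = 6720 frames; B is behind A.

6720 frames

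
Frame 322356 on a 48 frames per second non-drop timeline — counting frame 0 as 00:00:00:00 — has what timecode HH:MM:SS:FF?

01:51:55:36

322356 ÷ 48 = 6715 full seconds, remainder 36 frames.
6715 s = 1 h 51 min 55 s.
Timecode: 01:51:55:36.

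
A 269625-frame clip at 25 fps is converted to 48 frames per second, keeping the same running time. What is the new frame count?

517680 frames

Target frames = source frames × (target rate / source rate) = 269625 × (48)/(25) = 269625 × 48/25 = 517680.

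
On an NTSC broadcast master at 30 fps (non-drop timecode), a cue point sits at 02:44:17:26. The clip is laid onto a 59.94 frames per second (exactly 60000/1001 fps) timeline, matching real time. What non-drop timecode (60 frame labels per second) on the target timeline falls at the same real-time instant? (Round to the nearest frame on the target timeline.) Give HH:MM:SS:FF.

Source frame index: (2×3600 + 44×60 + 17) × 30 + 26 = 295736.
Real time: 295736 / (30) = 147868/15 s.
Target frame: (147868/15) × (60000/1001) = 84496000/143 ≈ 590881.119 → 590881.
At 60 labels/s: frame 590881 → 02:44:08:01.

02:44:08:01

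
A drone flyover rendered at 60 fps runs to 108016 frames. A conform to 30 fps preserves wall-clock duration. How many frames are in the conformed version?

Target frames = source frames × (target rate / source rate) = 108016 × (30)/(60) = 108016 × 1/2 = 54008.

54008 frames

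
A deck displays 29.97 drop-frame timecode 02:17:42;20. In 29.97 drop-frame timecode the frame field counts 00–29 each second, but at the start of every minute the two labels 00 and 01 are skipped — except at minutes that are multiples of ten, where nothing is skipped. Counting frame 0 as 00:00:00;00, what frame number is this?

As if non-drop at 30 labels/s: (2 × 3600 + 17 × 60 + 42) × 30 + 20 = 247880.
Minute boundaries passed: 137; those not divisible by 10: 137 − 13 = 124; dropped labels = 2 × 124 = 248.
Actual frame index = 247880 − 248 = 247632.

247632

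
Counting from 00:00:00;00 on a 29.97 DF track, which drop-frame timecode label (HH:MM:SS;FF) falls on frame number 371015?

Each 10-minute DF block holds 10 × 60 × 30 − 9 × 2 = 17982 frames. 371015 ÷ 17982 → 20 full blocks, remainder 11375.
Within the partial block the first minute is 1800 frames and each further minute 1798, so 6 further minute boundaries passed. Total skipped labels = 18 × 20 + 2 × 6 = 372.
Non-drop label index = 371015 + 372 = 371387; at 30 labels/s that is 03:26:19:17, i.e. DF 03:26:19;17.

03:26:19;17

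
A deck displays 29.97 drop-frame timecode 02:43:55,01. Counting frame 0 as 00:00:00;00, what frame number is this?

294757

As if non-drop at 30 labels/s: (2 × 3600 + 43 × 60 + 55) × 30 + 1 = 295051.
Minute boundaries passed: 163; those not divisible by 10: 163 − 16 = 147; dropped labels = 2 × 147 = 294.
Actual frame index = 295051 − 294 = 294757.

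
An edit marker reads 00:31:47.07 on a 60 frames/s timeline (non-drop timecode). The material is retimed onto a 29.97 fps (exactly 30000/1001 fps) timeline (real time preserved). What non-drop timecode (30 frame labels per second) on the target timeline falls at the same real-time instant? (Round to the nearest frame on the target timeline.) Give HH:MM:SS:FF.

Source frame index: (0×3600 + 31×60 + 47) × 60 + 7 = 114427.
Real time: 114427 / (60) = 114427/60 s.
Target frame: (114427/60) × (30000/1001) = 57213500/1001 ≈ 57156.344 → 57156.
At 30 labels/s: frame 57156 → 00:31:45:06.

00:31:45:06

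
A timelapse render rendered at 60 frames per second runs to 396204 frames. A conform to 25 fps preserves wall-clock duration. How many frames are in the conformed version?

Target frames = source frames × (target rate / source rate) = 396204 × (25)/(60) = 396204 × 5/12 = 165085.

165085 frames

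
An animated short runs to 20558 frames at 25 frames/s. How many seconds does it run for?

822.32 seconds

Running time = 20558 / (25) = 822.32 s.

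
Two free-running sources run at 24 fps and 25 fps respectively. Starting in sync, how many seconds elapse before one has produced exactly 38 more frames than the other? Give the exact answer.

The gap grows by |25 − 24| = 1 frame per second.
Time for a 38-frame gap: 38 ÷ (1) = 38 s.

38 seconds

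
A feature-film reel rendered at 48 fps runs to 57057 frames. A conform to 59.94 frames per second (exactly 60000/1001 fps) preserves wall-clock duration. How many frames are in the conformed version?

Target frames = source frames × (target rate / source rate) = 57057 × (60000/1001)/(48) = 57057 × 1250/1001 = 71250.

71250 frames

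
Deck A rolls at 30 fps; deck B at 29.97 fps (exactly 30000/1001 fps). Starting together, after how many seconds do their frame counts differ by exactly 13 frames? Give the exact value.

The gap grows by |30000/1001 − 30| = 30/1001 frames per second.
Time for a 13-frame gap: 13 ÷ (30/1001) = 13013/30 s.

13013/30 seconds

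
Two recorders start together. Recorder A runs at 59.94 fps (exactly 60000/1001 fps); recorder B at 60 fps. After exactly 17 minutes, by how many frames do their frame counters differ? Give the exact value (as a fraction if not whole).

17 min = 1020 s.
A emits 60000/1001 × 1020 = 61200000/1001 frames; B emits 60 × 1020 = 61200.
Difference = 61200/1001 frames (≈ 61.1389); B is ahead of A.

61200/1001 frames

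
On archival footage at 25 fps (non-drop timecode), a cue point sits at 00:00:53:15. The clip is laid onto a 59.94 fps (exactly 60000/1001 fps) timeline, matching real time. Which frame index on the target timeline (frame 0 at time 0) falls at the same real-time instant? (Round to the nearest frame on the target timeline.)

Source frame index: (0×3600 + 0×60 + 53) × 25 + 15 = 1340.
Real time: 1340 / (25) = 268/5 s.
Target frame: (268/5) × (60000/1001) = 3216000/1001 ≈ 3212.787 → 3213.

frame 3213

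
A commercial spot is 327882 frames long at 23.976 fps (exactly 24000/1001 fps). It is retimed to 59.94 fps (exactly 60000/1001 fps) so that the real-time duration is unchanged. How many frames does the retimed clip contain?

Frames at target rate = 327882 × (60000/1001) / (24000/1001) = 819705.

819705 frames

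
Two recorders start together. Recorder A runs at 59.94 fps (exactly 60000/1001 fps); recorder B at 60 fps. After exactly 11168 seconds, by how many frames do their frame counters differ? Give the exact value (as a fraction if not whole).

A emits 60000/1001 × 11168 = 670080000/1001 frames; B emits 60 × 11168 = 670080.
Difference = 670080/1001 frames (≈ 669.4106); B is ahead of A.

670080/1001 frames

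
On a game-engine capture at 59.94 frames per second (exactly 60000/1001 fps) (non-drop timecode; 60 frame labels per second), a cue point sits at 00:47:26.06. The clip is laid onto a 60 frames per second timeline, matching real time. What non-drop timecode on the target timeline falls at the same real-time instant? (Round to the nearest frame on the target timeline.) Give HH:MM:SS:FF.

Source frame index: (0×3600 + 47×60 + 26) × 60 + 6 = 170766.
Real time: 170766 / (60000/1001) = 28489461/10000 s.
Target frame: (28489461/10000) × (60) = 85468383/500 ≈ 170936.766 → 170937.
At 60 labels/s: frame 170937 → 00:47:28:57.

00:47:28:57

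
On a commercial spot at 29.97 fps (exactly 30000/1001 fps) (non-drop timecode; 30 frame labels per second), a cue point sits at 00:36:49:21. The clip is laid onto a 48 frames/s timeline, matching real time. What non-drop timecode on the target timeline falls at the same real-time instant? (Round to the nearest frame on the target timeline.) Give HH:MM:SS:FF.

00:36:51:44

Source frame index: (0×3600 + 36×60 + 49) × 30 + 21 = 66291.
Real time: 66291 / (30000/1001) = 22119097/10000 s.
Target frame: (22119097/10000) × (48) = 66357291/625 ≈ 106171.666 → 106172.
At 48 labels/s: frame 106172 → 00:36:51:44.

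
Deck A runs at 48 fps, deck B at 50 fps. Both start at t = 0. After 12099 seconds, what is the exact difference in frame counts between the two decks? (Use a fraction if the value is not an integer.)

24198 frames

A emits 48 × 12099 = 580752 frames; B emits 50 × 12099 = 604950.
Difference = 24198 frames; B is ahead of A.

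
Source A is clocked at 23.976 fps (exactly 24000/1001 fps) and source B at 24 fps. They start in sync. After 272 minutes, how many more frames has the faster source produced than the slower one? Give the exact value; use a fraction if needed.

272 min = 16320 s.
A emits 24000/1001 × 16320 = 391680000/1001 frames; B emits 24 × 16320 = 391680.
Difference = 391680/1001 frames (≈ 391.2887); B is ahead of A.

391680/1001 frames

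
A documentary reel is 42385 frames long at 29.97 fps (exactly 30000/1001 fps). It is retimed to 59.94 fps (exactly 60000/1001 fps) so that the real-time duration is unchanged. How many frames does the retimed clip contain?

Target frames = source frames × (target rate / source rate) = 42385 × (60000/1001)/(30000/1001) = 42385 × 2 = 84770.

84770 frames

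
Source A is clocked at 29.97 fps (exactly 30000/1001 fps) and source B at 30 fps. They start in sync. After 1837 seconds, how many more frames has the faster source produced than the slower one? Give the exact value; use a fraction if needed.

A emits 30000/1001 × 1837 = 5010000/91 frames; B emits 30 × 1837 = 55110.
Difference = 5010/91 frames (≈ 55.0549); B is ahead of A.

5010/91 frames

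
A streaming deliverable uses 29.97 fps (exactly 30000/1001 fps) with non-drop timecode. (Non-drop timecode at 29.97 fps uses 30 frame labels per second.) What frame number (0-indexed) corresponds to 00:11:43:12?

frame 21102

Total seconds to the label: (0 × 3600 + 11 × 60 + 43) = 703.
Frame index = 703 × 30 + 12 = 21102.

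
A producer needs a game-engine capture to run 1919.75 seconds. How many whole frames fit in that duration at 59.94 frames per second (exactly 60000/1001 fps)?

Frames = 1919.75 × 60000/1001 = 16455000/143 ≈ 115069.9301.
Complete frames: 115069.

115069 frames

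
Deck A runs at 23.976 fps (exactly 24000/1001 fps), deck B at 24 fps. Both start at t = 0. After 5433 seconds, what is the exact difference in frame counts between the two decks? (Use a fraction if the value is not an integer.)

130392/1001 frames

A emits 24000/1001 × 5433 = 130392000/1001 frames; B emits 24 × 5433 = 130392.
Difference = 130392/1001 frames (≈ 130.2617); B is ahead of A.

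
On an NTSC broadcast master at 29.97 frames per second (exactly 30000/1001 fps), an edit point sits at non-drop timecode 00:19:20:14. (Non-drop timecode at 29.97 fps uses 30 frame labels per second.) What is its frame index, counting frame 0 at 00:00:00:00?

34814

Total seconds to the label: (0 × 3600 + 19 × 60 + 20) = 1160.
Frame index = 1160 × 30 + 14 = 34814.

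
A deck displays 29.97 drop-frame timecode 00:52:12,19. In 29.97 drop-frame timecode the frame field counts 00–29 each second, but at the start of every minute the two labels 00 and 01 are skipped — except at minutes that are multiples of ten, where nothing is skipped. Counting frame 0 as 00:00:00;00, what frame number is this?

93885

As if non-drop at 30 labels/s: (0 × 3600 + 52 × 60 + 12) × 30 + 19 = 93979.
Minute boundaries passed: 52; those not divisible by 10: 52 − 5 = 47; dropped labels = 2 × 47 = 94.
Actual frame index = 93979 − 94 = 93885.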